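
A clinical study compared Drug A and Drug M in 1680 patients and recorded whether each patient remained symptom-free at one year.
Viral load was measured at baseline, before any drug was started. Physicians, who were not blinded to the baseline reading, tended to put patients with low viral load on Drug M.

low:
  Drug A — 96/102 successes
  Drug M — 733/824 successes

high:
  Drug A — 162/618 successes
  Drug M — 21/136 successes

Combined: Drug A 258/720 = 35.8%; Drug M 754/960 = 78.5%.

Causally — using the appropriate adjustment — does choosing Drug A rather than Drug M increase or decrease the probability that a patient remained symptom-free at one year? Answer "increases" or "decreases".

increases

Here viral load is a common cause — it drives both which drug a case falls under and the outcome. The crude comparison mixes populations; the stratum-specific rates are the causally relevant ones.
Within each level — low: 94.1% vs 89.0%; high: 26.2% vs 15.4% — Drug A is higher every time.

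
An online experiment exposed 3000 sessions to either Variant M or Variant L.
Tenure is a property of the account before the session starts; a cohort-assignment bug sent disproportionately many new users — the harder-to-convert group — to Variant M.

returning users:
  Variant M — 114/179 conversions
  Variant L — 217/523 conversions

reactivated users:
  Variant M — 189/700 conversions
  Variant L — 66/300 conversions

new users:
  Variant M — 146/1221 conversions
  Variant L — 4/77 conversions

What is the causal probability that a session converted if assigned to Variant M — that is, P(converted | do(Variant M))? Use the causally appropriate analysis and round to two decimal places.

0.29

Nothing the variant does changes user tenure; the imbalance is an allocation artefact. With user tenure also predicting the outcome, the pooled figure is confounded, and the within-stratum comparison is the causal one.
Standardising Variant M to the population user tenure mix: 0.234·114/179 + 0.333·189/700 + 0.433·146/1221 = 0.291.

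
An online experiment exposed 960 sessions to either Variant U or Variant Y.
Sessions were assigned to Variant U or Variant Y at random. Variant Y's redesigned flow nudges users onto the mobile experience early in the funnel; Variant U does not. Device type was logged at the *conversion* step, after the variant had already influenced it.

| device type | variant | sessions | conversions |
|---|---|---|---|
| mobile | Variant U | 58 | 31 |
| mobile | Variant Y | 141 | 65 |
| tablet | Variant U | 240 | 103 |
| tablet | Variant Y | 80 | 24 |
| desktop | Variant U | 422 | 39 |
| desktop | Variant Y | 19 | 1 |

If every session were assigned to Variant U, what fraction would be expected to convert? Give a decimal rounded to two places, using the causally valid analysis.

0.24

Because the variant influences device type, device type is a post-treatment mediator, not a confounder. Stratifying on it would bias the estimate; the causal effect is the crude pooled difference.
So P(outcome | do(Variant U)) is just the pooled rate for Variant U: 173/720 = 0.240.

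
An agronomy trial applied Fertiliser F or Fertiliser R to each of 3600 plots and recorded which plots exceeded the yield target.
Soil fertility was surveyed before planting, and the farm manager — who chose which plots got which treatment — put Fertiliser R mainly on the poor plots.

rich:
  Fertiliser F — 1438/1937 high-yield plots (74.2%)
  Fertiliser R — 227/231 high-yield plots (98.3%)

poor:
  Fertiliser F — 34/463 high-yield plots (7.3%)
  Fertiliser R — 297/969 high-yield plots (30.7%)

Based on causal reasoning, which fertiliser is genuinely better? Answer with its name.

Fertiliser R

Nothing the fertiliser does changes soil fertility; the imbalance is an allocation artefact. With soil fertility also predicting the outcome, the pooled figure is confounded, and the within-stratum comparison is the causal one.
Within each level — rich: 74.2% vs 98.3%; poor: 7.3% vs 30.7% — Fertiliser R is higher every time.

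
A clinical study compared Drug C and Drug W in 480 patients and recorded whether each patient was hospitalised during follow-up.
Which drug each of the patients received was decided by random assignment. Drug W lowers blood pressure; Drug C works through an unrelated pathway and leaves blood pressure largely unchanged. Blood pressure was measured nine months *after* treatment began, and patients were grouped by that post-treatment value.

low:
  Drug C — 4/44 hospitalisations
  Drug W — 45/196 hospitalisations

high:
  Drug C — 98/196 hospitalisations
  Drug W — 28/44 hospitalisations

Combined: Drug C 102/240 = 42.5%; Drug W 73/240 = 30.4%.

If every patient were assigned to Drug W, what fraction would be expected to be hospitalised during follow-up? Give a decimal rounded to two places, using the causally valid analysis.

The stratified and pooled comparisons disagree (Drug C wins within each blood pressure; Drug W wins overall), so the answer turns on the causal role of blood pressure.
The distribution of blood pressure is itself part of what the drug does — it is an intermediate outcome. Holding it fixed would remove that part of the effect; the total effect is the pooled difference.
So P(outcome | do(Drug W)) is just the pooled rate for Drug W: 73/240 = 0.304.

0.30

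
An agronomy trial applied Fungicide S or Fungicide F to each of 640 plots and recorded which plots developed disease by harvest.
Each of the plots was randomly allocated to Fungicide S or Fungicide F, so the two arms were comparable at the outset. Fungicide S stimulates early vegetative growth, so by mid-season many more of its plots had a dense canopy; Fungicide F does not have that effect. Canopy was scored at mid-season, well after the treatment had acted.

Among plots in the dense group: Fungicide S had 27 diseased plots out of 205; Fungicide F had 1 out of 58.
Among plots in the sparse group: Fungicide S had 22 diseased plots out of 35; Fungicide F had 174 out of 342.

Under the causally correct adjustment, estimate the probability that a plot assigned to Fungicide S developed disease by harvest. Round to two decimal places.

Fungicide F is lower inside every mid-season canopy stratum but Fungicide S is lower in aggregate. Whether to stratify depends on how mid-season canopy relates to the fungicide.
The distribution of mid-season canopy is itself part of what the fungicide does — it is an intermediate outcome. Holding it fixed would remove that part of the effect; the total effect is the pooled difference.
So P(outcome | do(Fungicide S)) is just the pooled rate for Fungicide S: 49/240 = 0.204.

0.20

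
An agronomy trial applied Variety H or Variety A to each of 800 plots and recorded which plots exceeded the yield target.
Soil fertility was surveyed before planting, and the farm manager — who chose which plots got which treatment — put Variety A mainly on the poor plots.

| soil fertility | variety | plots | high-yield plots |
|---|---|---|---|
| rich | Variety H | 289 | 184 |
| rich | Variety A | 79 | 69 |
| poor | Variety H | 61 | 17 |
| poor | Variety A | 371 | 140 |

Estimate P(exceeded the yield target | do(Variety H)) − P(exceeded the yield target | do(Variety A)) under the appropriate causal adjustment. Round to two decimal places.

The soil fertility-specific comparison favours Variety A throughout, but the pooled figures favour Variety H. The question is whether to condition on soil fertility.
The imbalance in soil fertility arose from how plots were allocated, not from anything the variety did; and soil fertility independently affects the outcome. The pooled gap is confounded — condition on soil fertility.
Adjusting over the population distribution of soil fertility: 0.460·(0.637−0.873) + 0.540·(0.279−0.377) = -0.162.

-0.16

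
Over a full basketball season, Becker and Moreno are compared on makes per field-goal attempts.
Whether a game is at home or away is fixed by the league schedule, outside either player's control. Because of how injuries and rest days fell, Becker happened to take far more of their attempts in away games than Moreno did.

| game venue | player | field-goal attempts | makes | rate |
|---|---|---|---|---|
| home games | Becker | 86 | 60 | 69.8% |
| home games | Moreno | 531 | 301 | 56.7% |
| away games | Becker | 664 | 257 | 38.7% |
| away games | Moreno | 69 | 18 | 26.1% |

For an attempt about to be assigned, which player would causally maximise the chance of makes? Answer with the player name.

Nothing the player does changes game venue; the imbalance is an allocation artefact. With game venue also predicting the outcome, the pooled figure is confounded, and the within-stratum comparison is the causal one.
Within each level — home games: 69.8% vs 56.7%; away games: 38.7% vs 26.1% — Becker is higher every time.

Becker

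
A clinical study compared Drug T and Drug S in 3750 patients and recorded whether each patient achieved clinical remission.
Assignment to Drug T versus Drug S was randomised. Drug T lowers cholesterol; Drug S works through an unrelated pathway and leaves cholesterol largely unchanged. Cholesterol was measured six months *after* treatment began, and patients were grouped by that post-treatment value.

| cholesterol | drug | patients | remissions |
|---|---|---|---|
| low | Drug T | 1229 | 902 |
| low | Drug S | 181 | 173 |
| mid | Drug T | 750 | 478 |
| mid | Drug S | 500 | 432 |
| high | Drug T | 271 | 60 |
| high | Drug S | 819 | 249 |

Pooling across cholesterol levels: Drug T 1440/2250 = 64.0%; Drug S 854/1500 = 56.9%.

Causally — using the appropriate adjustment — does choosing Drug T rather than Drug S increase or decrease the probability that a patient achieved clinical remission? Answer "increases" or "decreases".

Cholesterol is recorded after the drug and is itself shifted by it — it sits on the causal path from drug to outcome. Conditioning on a mediator would strip out part of the effect we want; the pooled comparison gives the total causal effect.
Pooled: Drug T 64.0% vs Drug S 56.9%; Drug T is higher overall.

increases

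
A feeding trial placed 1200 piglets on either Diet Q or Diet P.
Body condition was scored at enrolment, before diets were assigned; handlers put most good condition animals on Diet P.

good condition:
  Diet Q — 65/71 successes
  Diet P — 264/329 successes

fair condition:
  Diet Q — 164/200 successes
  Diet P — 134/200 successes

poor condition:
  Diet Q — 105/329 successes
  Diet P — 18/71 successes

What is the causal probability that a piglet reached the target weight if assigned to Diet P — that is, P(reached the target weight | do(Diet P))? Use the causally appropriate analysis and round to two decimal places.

Since starting body condition is a pre-existing factor (not a product of the diet) and it affects the outcome on its own, it is a confounder. The stratified rates, not the pooled rate, identify the causal effect.
Standardising Diet P to the population starting body condition mix: 0.333·264/329 + 0.333·134/200 + 0.333·18/71 = 0.575.

0.58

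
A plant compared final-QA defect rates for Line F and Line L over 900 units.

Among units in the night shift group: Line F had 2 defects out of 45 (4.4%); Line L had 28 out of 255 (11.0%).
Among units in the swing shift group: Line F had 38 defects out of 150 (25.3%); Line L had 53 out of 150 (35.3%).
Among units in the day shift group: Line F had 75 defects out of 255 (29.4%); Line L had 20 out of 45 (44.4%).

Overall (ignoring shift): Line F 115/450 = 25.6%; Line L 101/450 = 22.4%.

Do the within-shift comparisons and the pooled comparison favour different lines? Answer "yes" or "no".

yes

Within each shift level (night shift 4.4% vs 11.0%; swing shift 25.3% vs 35.3%; day shift 29.4% vs 44.4%), Line F has the lower rate every time. Pooled: 25.6% vs 22.4% — Line L has the lower rate overall. The two comparisons disagree.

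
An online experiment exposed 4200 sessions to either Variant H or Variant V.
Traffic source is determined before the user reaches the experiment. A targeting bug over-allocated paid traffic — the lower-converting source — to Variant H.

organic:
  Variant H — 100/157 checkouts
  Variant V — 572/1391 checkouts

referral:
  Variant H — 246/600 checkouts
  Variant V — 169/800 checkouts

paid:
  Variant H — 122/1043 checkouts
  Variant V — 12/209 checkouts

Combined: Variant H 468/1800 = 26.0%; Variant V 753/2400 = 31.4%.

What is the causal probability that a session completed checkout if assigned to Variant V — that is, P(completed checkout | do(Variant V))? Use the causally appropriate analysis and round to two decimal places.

0.24

Traffic source is set before the variant has any effect — it is not caused by the variant — and it independently drives the outcome. That makes it a confounder, so the causal comparison is within traffic source levels.
Standardising Variant V to the population traffic source mix: 0.369·572/1391 + 0.333·169/800 + 0.298·12/209 = 0.239.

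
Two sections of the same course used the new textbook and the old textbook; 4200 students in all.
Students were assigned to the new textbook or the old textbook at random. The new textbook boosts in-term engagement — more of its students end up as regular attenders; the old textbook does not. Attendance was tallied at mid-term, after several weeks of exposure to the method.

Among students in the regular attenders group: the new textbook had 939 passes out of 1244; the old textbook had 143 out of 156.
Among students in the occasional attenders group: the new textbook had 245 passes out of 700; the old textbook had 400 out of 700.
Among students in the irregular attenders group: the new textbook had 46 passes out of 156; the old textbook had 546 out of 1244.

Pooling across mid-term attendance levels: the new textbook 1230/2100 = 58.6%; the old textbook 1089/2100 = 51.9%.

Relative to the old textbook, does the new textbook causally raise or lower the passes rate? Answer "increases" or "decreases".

the old textbook is higher inside every mid-term attendance stratum but the new textbook is higher in aggregate. Whether to stratify depends on how mid-term attendance relates to the teaching method.
The distribution of mid-term attendance is itself part of what the teaching method does — it is an intermediate outcome. Holding it fixed would remove that part of the effect; the total effect is the pooled difference.
Pooled: the new textbook 58.6% vs the old textbook 51.9%; the new textbook is higher overall.

increases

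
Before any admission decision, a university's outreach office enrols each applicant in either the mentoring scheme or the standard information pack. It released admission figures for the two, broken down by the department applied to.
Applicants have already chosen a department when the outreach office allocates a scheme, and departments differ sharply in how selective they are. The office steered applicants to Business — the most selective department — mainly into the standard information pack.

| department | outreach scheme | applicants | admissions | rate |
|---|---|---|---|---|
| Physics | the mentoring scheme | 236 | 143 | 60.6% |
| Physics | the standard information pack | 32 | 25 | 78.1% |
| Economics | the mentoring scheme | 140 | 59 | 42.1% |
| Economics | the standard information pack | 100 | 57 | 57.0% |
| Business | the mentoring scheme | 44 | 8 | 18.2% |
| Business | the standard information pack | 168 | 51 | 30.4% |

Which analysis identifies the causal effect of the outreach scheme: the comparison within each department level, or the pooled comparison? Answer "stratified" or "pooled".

stratified

The stratified and pooled comparisons disagree (the standard information pack wins within each department; the mentoring scheme wins overall), so the answer turns on the causal role of department.
Department satisfies the back-door criterion: it is not a descendant of the outreach scheme, and it blocks the spurious path from outreach scheme to outcome. Adjusting for it (i.e., using the within-department rates) gives the causal effect.
Within each level — Physics: 60.6% vs 78.1%; Economics: 42.1% vs 57.0%; Business: 18.2% vs 30.4% — the standard information pack is higher every time.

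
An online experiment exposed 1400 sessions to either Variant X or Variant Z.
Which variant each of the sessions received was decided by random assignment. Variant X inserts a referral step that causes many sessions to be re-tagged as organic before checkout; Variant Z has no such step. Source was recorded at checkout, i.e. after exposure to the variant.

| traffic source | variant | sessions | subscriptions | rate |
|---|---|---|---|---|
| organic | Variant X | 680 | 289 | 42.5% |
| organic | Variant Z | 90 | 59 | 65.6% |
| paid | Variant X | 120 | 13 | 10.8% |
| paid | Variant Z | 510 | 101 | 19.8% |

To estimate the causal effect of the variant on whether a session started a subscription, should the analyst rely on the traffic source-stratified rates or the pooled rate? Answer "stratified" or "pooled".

pooled

Variant Z is higher inside every traffic source stratum but Variant X is higher in aggregate. Whether to stratify depends on how traffic source relates to the variant.
Traffic source is downstream of the variant. One should not condition on a consequence of treatment, so the overall rates are the right comparison.
Pooled: Variant X 37.8% vs Variant Z 26.7%; Variant X is higher overall.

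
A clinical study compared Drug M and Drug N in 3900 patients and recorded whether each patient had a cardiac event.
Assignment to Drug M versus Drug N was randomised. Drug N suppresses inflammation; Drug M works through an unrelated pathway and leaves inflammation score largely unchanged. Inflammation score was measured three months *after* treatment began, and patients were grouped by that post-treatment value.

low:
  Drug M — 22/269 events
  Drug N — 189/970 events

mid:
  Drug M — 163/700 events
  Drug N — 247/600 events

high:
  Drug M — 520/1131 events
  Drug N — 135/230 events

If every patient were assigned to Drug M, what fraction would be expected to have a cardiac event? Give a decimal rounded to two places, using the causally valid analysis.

The stratified and pooled comparisons disagree (Drug M wins within each inflammation score; Drug N wins overall), so the answer turns on the causal role of inflammation score.
Stratifying would compare drugs among patients the drugs themselves sorted into inflammation score groups — a form of selection on an intermediate. The unconditioned pooled rates give the total causal effect.
So P(outcome | do(Drug M)) is just the pooled rate for Drug M: 705/2100 = 0.336.

0.34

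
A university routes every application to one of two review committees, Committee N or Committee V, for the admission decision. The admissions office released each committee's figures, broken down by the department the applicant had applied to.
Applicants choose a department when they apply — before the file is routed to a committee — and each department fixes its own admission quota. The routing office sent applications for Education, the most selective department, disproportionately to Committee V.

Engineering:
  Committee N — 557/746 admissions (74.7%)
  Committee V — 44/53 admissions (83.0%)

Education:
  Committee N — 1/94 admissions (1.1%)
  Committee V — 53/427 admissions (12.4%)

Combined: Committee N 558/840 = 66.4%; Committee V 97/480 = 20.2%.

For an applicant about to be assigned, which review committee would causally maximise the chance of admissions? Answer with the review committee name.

Within every department level Committee V has the higher rate, yet pooled Committee N does — Simpson's reversal.
Department differs across review committees for reasons unrelated to any effect of the review committee itself, and it separately predicts the outcome — a classic confounder. We must compare within department levels.
Within each level — Engineering: 74.7% vs 83.0%; Education: 1.1% vs 12.4% — Committee V is higher every time.

Committee V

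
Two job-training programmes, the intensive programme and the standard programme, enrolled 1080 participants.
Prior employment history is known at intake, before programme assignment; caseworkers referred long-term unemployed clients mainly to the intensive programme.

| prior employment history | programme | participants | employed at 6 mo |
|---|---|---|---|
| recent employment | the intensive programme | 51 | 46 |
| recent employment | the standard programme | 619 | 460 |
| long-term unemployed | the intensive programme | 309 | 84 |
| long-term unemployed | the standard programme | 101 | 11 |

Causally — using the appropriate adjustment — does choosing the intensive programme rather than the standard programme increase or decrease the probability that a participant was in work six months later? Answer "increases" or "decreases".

Within every prior employment history level the intensive programme has the higher rate, yet pooled the standard programme does — Simpson's reversal.
Prior employment history differs across programmes for reasons unrelated to any effect of the programme itself, and it separately predicts the outcome — a classic confounder. We must compare within prior employment history levels.
Within each level — recent employment: 90.2% vs 74.3%; long-term unemployed: 27.2% vs 10.9% — the intensive programme is higher every time.

increases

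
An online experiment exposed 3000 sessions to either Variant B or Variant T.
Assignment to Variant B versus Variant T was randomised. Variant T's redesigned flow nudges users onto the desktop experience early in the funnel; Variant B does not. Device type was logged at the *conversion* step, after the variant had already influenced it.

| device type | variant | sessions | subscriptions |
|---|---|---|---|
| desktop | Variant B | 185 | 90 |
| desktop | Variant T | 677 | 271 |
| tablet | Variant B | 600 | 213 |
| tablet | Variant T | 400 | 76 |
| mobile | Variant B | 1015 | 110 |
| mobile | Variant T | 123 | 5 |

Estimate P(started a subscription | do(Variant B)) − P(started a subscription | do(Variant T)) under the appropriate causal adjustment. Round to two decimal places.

Device type is downstream of the variant. One should not condition on a consequence of treatment, so the overall rates are the right comparison.
The causal difference is the pooled difference: 0.229 − 0.293 = -0.064.

-0.06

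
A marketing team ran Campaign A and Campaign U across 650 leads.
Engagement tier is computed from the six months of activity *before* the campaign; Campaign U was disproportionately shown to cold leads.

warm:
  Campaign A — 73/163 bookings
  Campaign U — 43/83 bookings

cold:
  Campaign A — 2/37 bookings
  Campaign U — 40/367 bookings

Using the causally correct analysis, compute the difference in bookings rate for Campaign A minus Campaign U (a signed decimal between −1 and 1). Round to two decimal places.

-0.06

Engagement tier is set before the campaign has any effect — it is not caused by the campaign — and it independently drives the outcome. That makes it a confounder, so the causal comparison is within engagement tier levels.
Adjusting over the population distribution of engagement tier: 0.378·(0.448−0.518) + 0.622·(0.054−0.109) = -0.061.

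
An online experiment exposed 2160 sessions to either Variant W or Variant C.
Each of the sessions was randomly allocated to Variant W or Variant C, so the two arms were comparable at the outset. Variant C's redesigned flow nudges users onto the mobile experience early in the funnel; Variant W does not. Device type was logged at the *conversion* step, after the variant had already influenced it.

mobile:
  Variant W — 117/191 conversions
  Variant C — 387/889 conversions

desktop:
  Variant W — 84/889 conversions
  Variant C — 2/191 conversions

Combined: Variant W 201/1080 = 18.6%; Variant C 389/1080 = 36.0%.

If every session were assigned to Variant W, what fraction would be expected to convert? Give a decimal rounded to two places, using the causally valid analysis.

0.19

Because the variant influences device type, device type is a post-treatment mediator, not a confounder. Stratifying on it would bias the estimate; the causal effect is the crude pooled difference.
So P(outcome | do(Variant W)) is just the pooled rate for Variant W: 201/1080 = 0.186.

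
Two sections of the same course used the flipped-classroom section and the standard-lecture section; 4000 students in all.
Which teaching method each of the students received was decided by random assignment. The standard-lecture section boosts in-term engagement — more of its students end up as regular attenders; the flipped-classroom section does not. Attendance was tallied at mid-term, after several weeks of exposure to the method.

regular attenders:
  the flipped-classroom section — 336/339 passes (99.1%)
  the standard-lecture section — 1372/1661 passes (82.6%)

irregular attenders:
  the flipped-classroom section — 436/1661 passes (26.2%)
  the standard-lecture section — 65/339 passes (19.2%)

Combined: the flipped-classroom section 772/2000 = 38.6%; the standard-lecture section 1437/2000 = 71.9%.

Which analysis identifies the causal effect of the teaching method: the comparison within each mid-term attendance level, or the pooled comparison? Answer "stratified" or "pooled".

the flipped-classroom section is higher inside every mid-term attendance stratum but the standard-lecture section is higher in aggregate. Whether to stratify depends on how mid-term attendance relates to the teaching method.
Because the teaching method influences mid-term attendance, mid-term attendance is a post-treatment mediator, not a confounder. Stratifying on it would bias the estimate; the causal effect is the crude pooled difference.
Pooled: the flipped-classroom section 38.6% vs the standard-lecture section 71.9%; the standard-lecture section is higher overall.

pooled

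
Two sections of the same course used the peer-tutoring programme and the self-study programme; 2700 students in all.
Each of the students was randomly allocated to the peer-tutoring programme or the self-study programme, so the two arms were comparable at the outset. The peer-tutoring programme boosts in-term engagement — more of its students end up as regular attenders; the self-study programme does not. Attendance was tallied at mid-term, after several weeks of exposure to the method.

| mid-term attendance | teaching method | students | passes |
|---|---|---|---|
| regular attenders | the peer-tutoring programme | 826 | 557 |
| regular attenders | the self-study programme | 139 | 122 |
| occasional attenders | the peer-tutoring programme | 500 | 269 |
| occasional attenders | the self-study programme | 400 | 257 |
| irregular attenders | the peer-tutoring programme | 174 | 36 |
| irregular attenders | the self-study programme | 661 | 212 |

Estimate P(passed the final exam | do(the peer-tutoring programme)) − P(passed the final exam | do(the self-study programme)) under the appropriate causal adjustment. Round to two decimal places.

The mid-term attendance-specific comparison favours the self-study programme throughout, but the pooled figures favour the peer-tutoring programme. The question is whether to condition on mid-term attendance.
Mid-term attendance is downstream of the teaching method. One should not condition on a consequence of treatment, so the overall rates are the right comparison.
The causal difference is the pooled difference: 0.575 − 0.492 = +0.082.

+0.08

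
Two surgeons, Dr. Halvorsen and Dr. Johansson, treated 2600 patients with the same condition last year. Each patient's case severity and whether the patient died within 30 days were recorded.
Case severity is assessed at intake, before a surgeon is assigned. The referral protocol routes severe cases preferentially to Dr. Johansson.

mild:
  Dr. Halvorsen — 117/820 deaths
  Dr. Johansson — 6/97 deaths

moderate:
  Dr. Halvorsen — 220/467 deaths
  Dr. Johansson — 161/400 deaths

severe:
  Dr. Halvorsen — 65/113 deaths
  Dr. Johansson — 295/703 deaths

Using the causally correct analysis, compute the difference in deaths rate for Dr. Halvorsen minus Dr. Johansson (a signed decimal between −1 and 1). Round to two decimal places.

+0.10

Nothing the surgeon does changes case severity; the imbalance is an allocation artefact. With case severity also predicting the outcome, the pooled figure is confounded, and the within-stratum comparison is the causal one.
Adjusting over the population distribution of case severity: 0.353·(0.143−0.062) + 0.333·(0.471−0.403) + 0.314·(0.575−0.420) = +0.100.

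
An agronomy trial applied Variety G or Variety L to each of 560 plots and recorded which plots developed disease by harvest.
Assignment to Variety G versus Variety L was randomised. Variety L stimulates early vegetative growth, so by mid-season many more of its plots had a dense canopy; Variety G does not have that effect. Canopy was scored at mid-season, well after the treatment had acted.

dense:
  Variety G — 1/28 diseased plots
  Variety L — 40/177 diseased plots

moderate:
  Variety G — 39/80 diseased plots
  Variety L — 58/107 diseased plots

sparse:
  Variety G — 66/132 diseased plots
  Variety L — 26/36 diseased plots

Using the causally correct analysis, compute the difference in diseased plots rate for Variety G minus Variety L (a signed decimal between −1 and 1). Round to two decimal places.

+0.05

The mid-season canopy-specific comparison favours Variety G throughout, but the pooled figures favour Variety L. The question is whether to condition on mid-season canopy.
Mid-season canopy is downstream of the variety. One should not condition on a consequence of treatment, so the overall rates are the right comparison.
The causal difference is the pooled difference: 0.442 − 0.388 = +0.054.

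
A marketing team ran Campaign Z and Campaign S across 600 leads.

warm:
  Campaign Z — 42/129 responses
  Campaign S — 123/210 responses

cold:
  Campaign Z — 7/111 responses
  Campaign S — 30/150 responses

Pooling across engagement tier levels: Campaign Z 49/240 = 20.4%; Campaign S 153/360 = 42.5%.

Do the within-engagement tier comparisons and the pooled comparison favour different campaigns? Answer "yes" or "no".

no

Within each engagement tier level (warm 32.6% vs 58.6%; cold 6.3% vs 20.0%), Campaign S has the higher rate every time. Pooled: 20.4% vs 42.5% — Campaign S has the higher rate overall. They agree.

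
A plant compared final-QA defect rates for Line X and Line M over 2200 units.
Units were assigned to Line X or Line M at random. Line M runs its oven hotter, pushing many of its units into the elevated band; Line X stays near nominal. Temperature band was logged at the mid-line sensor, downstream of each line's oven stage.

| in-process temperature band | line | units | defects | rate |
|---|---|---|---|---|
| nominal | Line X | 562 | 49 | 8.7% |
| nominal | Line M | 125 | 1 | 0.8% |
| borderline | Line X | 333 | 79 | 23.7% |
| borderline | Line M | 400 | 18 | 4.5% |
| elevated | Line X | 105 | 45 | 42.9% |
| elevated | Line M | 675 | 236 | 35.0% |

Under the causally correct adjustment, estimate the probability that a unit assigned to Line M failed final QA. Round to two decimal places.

0.21

The stratified and pooled comparisons disagree (Line M wins within each in-process temperature band; Line X wins overall), so the answer turns on the causal role of in-process temperature band.
In-process temperature band is downstream of the line. One should not condition on a consequence of treatment, so the overall rates are the right comparison.
So P(outcome | do(Line M)) is just the pooled rate for Line M: 255/1200 = 0.212.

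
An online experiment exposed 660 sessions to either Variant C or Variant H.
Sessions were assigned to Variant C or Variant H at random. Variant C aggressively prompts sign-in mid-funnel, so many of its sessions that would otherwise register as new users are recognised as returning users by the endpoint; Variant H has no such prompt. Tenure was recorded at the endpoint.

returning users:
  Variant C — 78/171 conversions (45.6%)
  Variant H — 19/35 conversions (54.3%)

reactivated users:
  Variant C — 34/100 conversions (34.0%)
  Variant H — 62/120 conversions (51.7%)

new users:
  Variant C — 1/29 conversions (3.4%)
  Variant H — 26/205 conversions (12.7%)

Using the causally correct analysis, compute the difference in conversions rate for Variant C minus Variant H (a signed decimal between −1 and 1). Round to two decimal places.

+0.08

User tenure lies on the pathway variant → user tenure → outcome, so adjusting for it blocks the indirect effect. For the total causal effect of variant, use the unadjusted pooled rates.
The causal difference is the pooled difference: 0.377 − 0.297 = +0.079.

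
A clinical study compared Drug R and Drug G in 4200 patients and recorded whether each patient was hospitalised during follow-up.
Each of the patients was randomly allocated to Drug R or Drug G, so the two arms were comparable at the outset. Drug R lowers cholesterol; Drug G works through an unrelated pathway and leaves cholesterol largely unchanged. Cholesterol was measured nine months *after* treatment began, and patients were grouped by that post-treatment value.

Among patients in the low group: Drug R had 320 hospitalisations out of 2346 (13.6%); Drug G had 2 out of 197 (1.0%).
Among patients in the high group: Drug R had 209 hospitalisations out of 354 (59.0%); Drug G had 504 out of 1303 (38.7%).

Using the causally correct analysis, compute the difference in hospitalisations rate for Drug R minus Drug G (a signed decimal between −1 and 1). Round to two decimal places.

Drug G is lower inside every cholesterol stratum but Drug R is lower in aggregate. Whether to stratify depends on how cholesterol relates to the drug.
Cholesterol is recorded after the drug and is itself shifted by it — it sits on the causal path from drug to outcome. Conditioning on a mediator would strip out part of the effect we want; the pooled comparison gives the total causal effect.
The causal difference is the pooled difference: 0.196 − 0.337 = -0.141.

-0.14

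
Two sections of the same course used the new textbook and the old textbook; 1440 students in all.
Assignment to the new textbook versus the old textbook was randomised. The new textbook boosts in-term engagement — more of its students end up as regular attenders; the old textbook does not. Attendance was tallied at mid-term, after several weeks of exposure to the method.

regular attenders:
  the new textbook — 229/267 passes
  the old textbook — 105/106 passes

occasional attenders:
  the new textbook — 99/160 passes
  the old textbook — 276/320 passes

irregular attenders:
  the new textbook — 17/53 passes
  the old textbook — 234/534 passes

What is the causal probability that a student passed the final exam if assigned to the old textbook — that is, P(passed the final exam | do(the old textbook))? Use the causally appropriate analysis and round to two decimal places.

The stratified and pooled comparisons disagree (the old textbook wins within each mid-term attendance; the new textbook wins overall), so the answer turns on the causal role of mid-term attendance.
The distribution of mid-term attendance is itself part of what the teaching method does — it is an intermediate outcome. Holding it fixed would remove that part of the effect; the total effect is the pooled difference.
So P(outcome | do(the old textbook)) is just the pooled rate for the old textbook: 615/960 = 0.641.

0.64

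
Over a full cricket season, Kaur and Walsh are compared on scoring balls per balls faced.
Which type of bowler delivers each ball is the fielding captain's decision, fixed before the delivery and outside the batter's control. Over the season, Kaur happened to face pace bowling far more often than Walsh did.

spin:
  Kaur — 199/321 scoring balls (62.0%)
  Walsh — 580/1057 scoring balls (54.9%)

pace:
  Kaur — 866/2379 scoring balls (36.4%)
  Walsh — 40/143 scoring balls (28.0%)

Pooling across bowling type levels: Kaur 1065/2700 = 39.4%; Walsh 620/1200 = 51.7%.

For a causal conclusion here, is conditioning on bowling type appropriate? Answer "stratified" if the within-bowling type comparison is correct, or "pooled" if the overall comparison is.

stratified

Here bowling type is a common cause — it drives both which player a case falls under and the outcome. The crude comparison mixes populations; the stratum-specific rates are the causally relevant ones.
Within each level — spin: 62.0% vs 54.9%; pace: 36.4% vs 28.0% — Kaur is higher every time.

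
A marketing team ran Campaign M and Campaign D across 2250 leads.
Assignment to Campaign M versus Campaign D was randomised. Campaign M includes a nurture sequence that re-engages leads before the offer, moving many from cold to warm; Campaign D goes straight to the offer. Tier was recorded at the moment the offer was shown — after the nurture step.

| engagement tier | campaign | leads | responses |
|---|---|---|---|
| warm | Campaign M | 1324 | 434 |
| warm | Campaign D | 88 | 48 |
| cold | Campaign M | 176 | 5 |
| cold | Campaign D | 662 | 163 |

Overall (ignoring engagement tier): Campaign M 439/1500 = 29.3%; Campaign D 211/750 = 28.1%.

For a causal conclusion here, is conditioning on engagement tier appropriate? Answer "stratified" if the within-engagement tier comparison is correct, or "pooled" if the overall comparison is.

Engagement tier lies on the pathway campaign → engagement tier → outcome, so adjusting for it blocks the indirect effect. For the total causal effect of campaign, use the unadjusted pooled rates.
Pooled: Campaign M 29.3% vs Campaign D 28.1%; Campaign M is higher overall.

pooled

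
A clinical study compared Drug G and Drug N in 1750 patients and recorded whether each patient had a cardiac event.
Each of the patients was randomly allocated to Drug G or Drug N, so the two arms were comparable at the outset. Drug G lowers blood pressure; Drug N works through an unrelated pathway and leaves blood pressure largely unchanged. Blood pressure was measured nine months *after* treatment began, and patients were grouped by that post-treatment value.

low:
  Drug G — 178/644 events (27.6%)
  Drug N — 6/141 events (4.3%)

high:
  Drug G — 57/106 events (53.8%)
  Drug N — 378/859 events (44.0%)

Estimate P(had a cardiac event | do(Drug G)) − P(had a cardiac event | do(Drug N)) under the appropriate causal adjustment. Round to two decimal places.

-0.07

The stratified and pooled comparisons disagree (Drug N wins within each blood pressure; Drug G wins overall), so the answer turns on the causal role of blood pressure.
Blood pressure is downstream of the drug. One should not condition on a consequence of treatment, so the overall rates are the right comparison.
The causal difference is the pooled difference: 0.313 − 0.384 = -0.071.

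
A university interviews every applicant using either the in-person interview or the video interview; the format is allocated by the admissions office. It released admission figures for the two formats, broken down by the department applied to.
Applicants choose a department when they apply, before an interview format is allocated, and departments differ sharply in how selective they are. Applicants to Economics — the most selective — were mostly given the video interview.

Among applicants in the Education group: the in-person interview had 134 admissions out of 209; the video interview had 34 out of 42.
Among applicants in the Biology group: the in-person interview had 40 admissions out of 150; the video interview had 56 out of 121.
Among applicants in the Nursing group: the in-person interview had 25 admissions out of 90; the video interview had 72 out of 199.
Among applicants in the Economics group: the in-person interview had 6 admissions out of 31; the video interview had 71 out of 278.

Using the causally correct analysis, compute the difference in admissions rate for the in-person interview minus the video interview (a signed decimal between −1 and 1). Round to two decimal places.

-0.12

The stratified and pooled comparisons disagree (the video interview wins within each department; the in-person interview wins overall), so the answer turns on the causal role of department.
Here department is a common cause — it drives both which interview format a case falls under and the outcome. The crude comparison mixes populations; the stratum-specific rates are the causally relevant ones.
Adjusting over the population distribution of department: 0.224·(0.641−0.810) + 0.242·(0.267−0.463) + 0.258·(0.278−0.362) + 0.276·(0.194−0.255) = -0.124.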